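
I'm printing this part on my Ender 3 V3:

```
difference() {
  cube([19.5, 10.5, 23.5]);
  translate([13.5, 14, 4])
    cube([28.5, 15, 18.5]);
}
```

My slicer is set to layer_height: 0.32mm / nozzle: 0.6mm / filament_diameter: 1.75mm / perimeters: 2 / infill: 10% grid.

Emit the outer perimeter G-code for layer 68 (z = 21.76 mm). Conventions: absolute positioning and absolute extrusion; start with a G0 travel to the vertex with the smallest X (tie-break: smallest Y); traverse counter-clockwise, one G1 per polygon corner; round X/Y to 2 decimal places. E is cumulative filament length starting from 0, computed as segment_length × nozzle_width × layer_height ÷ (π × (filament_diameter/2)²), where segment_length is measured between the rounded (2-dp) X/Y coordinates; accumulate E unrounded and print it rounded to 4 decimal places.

G0 X0.00 Y0.00 Z21.76
G1 X19.50 Y0.00 E1.5566
G1 X19.50 Y10.50 E2.3947
G1 X0.00 Y10.50 E3.9513
G1 X0.00 Y0.00 E4.7895

At z = 21.76 mm: the cube (footprint 19.5×10.5) is included at this height; the 28.5×15 cube at (13.5, 14) contributes its full rectangle; After the difference (first − rest): starting from the 19.5×10.5 cube, the 28.5×15 cube at (13.5, 14) misses the remaining region (no effect) — 1 connected region. The outline is a single polygon with 4 vertices. Extrusion per mm of travel: 0.6 × 0.32 / (π × 0.875²) = 0.079824. Accumulating E over each segment gives final E = 4.7895.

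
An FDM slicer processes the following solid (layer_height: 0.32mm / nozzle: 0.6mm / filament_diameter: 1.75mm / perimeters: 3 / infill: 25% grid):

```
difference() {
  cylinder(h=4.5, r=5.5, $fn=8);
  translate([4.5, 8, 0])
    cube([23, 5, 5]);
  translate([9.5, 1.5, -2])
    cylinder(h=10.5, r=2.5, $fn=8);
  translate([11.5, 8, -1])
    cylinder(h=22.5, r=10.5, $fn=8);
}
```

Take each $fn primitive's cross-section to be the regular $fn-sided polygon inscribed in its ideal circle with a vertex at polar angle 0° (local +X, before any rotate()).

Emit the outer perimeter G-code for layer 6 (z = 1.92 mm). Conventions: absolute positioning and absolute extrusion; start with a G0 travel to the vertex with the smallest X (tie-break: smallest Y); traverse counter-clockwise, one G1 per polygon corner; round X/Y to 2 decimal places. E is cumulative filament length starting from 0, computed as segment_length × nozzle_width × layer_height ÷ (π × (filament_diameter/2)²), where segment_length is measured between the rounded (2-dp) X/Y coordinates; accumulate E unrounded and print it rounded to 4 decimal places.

G0 X-5.50 Y0.00 Z1.92
G1 X-3.89 Y-3.89 E0.3361
G1 X0.00 Y-5.50 E0.6721
G1 X3.89 Y-3.89 E1.0082
G1 X5.49 Y-0.01 E1.3432
G1 X4.08 Y0.58 E1.4652
G1 X2.46 Y4.48 E1.8023
G1 X0.00 Y5.50 E2.0149
G1 X-3.89 Y3.89 E2.3510
G1 X-5.50 Y0.00 E2.6870

At z = 1.92 mm: the cylinder: section is a regular 8-gon, circumradius r=5.5; the cube at (4.5, 8) is present — its section is the full 23×5 rectangle; the cylinder at (9.5, 1.5): section is a regular 8-gon, circumradius r=2.5; the cylinder at (11.5, 8): section is a regular 8-gon, circumradius r=10.5; After the difference (first − rest): starting from the r=5.5 cylinder, the 23×5 cube at (4.5, 8) misses the remaining region (no effect); the r=2.5 cylinder at (9.5, 1.5) misses the remaining region (no effect); the r=10.5 cylinder at (11.5, 8) partially overlaps it — only the 4.63 mm² overlap (of its 311.83 mm²) is removed, clipping the outline — 1 connected region. The outline is a single polygon with 9 vertices. Extrusion per mm of travel: 0.6 × 0.32 / (π × 0.875²) = 0.079824. Accumulating E over each segment gives final E = 2.6870.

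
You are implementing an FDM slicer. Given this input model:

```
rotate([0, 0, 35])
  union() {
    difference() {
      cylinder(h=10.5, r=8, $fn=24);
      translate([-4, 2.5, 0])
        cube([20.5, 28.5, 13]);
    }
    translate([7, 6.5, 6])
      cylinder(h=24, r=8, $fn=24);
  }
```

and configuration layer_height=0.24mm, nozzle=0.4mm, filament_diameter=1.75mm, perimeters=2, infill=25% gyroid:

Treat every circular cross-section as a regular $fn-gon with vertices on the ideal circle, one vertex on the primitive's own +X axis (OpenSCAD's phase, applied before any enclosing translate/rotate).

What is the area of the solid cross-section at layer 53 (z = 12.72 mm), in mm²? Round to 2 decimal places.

198.77 mm²

At z = 12.72 mm: the cylinder is absent (z outside [0, 10.5]); the cube at (-4, 2.5) (footprint 20.5×28.5) is included at this height (area 584.25 mm²); Taking the first minus the rest: the first operand is absent here, so nothing remains; the cylinder at (7, 6.5): section is a regular 24-gon, circumradius r=8 (area = (24/2)·8.000²·sin(360°/24) = 198.77 mm²); Combining (union): only the r=8 cylinder at (7, 6.5) is present, so the union is just that shape — area = 198.77 mm²; (whole slice rotated 35° about Z — lengths, areas and connectivity unchanged). Overall, the cross-section is a single solid region. Net area = 198.77 mm².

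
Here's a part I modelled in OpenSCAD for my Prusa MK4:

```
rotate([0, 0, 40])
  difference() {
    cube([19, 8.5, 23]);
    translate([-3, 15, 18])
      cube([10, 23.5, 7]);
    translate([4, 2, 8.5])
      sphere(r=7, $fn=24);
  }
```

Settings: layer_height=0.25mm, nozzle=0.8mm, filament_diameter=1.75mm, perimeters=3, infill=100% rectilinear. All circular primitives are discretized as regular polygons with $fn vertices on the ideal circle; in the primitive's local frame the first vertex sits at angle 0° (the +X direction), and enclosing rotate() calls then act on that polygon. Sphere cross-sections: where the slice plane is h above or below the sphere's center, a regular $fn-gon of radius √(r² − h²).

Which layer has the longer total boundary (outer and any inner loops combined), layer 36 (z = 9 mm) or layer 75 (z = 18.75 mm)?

layer 75 (z = 18.75 mm)

Layer 36 (z = 9): the cube is present — its section is the full 19×8.5 rectangle (perimeter 55.00 mm); the cube at (-3, 15) does not reach this height (z outside [18, 25]); the sphere at (4, 2): section is a regular 24-gon, circumradius = √(r²−h²) = √(7²−0.5²) = 6.982 (perimeter = 2·24·6.982·sin(180°/24) = 43.74 mm); Taking the first minus the rest: starting from the 19×8.5 cube, the r=7 sphere at (4, 2) partially overlaps it — only the 84.24 mm² overlap (of its 151.41 mm²) is removed, clipping the outline — boundary = 44.22 mm; (rotated 40° about Z; rotation is an isometry so areas/perimeters/island counts are preserved). So its perimeter = 44.22 mm. Layer 75 (z = 18.75): the cube is present — its section is the full 19×8.5 rectangle (perimeter 55.00 mm); the cube at (-3, 15) (footprint 10×23.5) is included at this height (perimeter 67.00 mm); the sphere at (4, 2) does not reach this height (|z−center|=10.250 > r=7); After the difference (first − rest): starting from the 19×8.5 cube, the 10×23.5 cube at (-3, 15) misses the remaining region (no effect) — boundary = 55.00 mm; (whole slice rotated 40° about Z — lengths, areas and connectivity unchanged). So its perimeter = 55.00 mm. Layer 75 is larger (55.00 vs 44.22 mm).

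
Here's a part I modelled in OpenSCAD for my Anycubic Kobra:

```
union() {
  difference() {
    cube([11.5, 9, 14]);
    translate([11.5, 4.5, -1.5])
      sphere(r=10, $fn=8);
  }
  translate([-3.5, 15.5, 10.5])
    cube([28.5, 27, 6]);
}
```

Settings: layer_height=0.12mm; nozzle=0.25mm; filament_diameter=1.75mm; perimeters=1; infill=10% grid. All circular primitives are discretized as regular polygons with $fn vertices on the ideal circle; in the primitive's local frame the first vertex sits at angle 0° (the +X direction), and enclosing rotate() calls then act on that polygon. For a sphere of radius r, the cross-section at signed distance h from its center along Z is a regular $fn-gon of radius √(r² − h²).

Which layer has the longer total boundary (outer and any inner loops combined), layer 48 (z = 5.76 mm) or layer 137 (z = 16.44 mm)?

Layer 48 (z = 5.76): the cube is present — its section is the full 11.5×9 rectangle (perimeter 41.00 mm); the r=10 sphere at (11.5, 4.5) contributes a regular 8-gon of circumradius √(10²−7.26²) = 6.877 (perimeter = 2·8·6.877·sin(180°/8) = 42.11 mm); After the difference (first − rest): starting from the 11.5×9 cube, the r=10 sphere at (11.5, 4.5) partially overlaps it — only the 53.50 mm² overlap (of its 133.76 mm²) is removed, clipping the outline — boundary = 31.72 mm; the cube at (-3.5, 15.5) is not intersected at this z (z outside [10.5, 16.5]); Taking the union: only that combined region is present, so the union is just that shape — boundary = 31.72 mm. So its perimeter = 31.72 mm. Layer 137 (z = 16.44): the cube does not reach this height (z outside [0, 14]); the sphere at (11.5, 4.5) is not intersected at this z (|z−center|=17.940 > r=10); Taking the first minus the rest: the first operand is absent here, so nothing remains; the cube at (-3.5, 15.5) (footprint 28.5×27) is included at this height (perimeter 111.00 mm); Combining (union): only the 28.5×27 cube at (-3.5, 15.5) is present, so the union is just that shape — boundary = 111.00 mm. So its perimeter = 111.00 mm. Layer 137 is larger (111.00 vs 31.72 mm).

layer 137 (z = 16.44 mm)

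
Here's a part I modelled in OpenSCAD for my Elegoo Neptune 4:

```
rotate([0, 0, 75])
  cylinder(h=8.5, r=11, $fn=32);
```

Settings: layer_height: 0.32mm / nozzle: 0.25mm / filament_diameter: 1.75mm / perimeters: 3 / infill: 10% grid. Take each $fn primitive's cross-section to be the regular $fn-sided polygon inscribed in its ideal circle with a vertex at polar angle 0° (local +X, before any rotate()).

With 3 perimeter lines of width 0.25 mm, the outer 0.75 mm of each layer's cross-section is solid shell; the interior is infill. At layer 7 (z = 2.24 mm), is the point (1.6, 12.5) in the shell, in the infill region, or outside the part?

At z = 2.24 mm: the r=11 cylinder contributes a regular 32-gon of circumradius 11; (whole slice rotated 75° about Z — lengths, areas and connectivity unchanged). Overall, the cross-section is a single solid region. Undo the 75° rotation: the query point maps to (12.488, 1.690) in the un-rotated model frame. The nearest boundary edge runs (11.00, 0.00)→(10.79, 2.15); distance from the point to it = 1.65 mm. The point is not inside any of the regions above, so it lies outside the cross-section (1.65 mm from the nearest boundary).

outside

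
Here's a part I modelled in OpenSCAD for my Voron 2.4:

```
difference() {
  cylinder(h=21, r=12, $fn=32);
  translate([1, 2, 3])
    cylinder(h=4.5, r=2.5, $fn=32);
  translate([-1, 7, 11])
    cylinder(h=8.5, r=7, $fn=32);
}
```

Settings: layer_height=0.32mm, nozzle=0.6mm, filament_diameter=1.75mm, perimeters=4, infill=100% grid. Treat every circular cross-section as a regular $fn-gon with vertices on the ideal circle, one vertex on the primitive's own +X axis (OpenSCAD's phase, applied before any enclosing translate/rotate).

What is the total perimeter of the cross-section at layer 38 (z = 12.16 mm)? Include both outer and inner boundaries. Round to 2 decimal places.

At z = 12.16 mm: the r=12 cylinder contributes a regular 32-gon of circumradius 12 (perimeter = 2·32·12.000·sin(180°/32) = 75.28 mm); the cylinder at (1, 2) is absent (z outside [3, 7.5]); the r=7 cylinder at (-1, 7) contributes a regular 32-gon of circumradius 7 (perimeter = 2·32·7.000·sin(180°/32) = 43.91 mm); After the difference (first − rest): starting from the r=12 cylinder, the r=7 cylinder at (-1, 7) partially overlaps it — only the 133.54 mm² overlap (of its 152.95 mm²) is removed, clipping the outline — boundary = 90.65 mm. Overall, the cross-section is a single solid region. Total boundary length (outer) = 90.65 mm.

90.65 mm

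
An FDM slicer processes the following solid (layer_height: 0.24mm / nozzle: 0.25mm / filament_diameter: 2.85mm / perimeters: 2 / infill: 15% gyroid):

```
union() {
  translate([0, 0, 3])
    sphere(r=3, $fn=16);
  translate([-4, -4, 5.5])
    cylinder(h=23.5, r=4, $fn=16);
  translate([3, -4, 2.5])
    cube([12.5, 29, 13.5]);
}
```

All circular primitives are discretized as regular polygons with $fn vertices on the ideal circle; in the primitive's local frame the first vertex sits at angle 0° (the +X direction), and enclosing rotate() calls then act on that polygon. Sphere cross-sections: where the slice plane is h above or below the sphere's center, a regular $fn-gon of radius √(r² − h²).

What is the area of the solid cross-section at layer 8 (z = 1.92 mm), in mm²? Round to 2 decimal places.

At z = 1.92 mm: the r=3 sphere slices to a regular 16-gon of circumradius 2.799 (√(r²−h²) with h=1.08 from center) (area = (16/2)·2.799²·sin(360°/16) = 23.98 mm²); the cylinder at (-4, -4) is not intersected at this z (z outside [5.5, 29]); the cube at (3, -4) is absent (z outside [2.5, 16]); Taking the union: only the r=3 sphere is present, so the union is just that shape — area = 23.98 mm². Overall, the cross-section is a single solid region. Net area = 23.98 mm².

23.98 mm²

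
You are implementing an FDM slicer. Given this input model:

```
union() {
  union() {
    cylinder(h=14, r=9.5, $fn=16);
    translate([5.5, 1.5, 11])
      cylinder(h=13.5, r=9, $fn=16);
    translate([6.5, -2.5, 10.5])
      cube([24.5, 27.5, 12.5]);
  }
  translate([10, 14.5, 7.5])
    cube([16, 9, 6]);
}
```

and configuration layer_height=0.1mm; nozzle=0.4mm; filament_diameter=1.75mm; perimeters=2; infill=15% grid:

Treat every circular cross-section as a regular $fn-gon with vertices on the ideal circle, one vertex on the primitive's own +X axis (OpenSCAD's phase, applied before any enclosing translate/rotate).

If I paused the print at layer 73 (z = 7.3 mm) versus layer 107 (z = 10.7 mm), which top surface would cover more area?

layer 107 (z = 10.7 mm)

Layer 73 (z = 7.3): the r=9.5 cylinder contributes a regular 16-gon of circumradius 9.5 (area = (16/2)·9.500²·sin(360°/16) = 276.30 mm²); the cylinder at (5.5, 1.5) is not intersected at this z (z outside [11, 24.5]); the cube at (6.5, -2.5) is absent (z outside [10.5, 23]); Merging all regions: only the r=9.5 cylinder is present, so the union is just that shape — area = 276.30 mm²; the cube at (10, 14.5) does not reach this height (z outside [7.5, 13.5]); Combining (union): only that combined region is present, so the union is just that shape — area = 276.30 mm². So its area = 276.30 mm². Layer 107 (z = 10.7): the r=9.5 cylinder contributes a regular 16-gon of circumradius 9.5 (area = (16/2)·9.500²·sin(360°/16) = 276.30 mm²); the cylinder at (5.5, 1.5) is not intersected at this z (z outside [11, 24.5]); the cube at (6.5, -2.5) is present — its section is the full 24.5×27.5 rectangle (area 673.75 mm²); Merging all regions: the regions partially overlap — summed areas 950.05 mm² minus the doubly-counted overlap 20.33 mm² gives 929.72 mm² — area = 929.72 mm²; the 16×9 cube at (10, 14.5) contributes its full rectangle (area 144.00 mm²); Merging all regions: the 16×9 cube at (10, 14.5) lies entirely inside the result so far, so the union is just the result so far — area = 929.72 mm². So its area = 929.72 mm². Layer 107 is larger (929.72 vs 276.30 mm²).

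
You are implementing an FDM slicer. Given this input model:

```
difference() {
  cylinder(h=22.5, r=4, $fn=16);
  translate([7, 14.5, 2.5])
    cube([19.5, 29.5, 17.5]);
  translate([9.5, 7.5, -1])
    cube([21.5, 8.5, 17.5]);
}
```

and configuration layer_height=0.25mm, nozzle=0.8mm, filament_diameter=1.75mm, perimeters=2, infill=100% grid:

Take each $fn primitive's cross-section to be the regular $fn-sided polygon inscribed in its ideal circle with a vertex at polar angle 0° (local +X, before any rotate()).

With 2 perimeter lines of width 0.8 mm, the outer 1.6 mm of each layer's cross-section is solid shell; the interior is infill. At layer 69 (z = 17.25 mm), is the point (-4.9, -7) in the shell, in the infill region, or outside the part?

At z = 17.25 mm: the cylinder: section is a regular 16-gon, circumradius r=4; the 19.5×29.5 cube at (7, 14.5) contributes its full rectangle; the cube at (9.5, 7.5) does not reach this height (z outside [-1, 16.5]); Taking the first minus the rest: starting from the r=4 cylinder, the 19.5×29.5 cube at (7, 14.5) misses the remaining region (no effect) — 1 connected region. Overall, the cross-section is a single solid region. The nearest boundary edge runs (-1.53, -3.70)→(-2.83, -2.83); distance from the point to it = 4.62 mm. The point is not inside any of the regions above, so it lies outside the cross-section (4.62 mm from the nearest boundary).

outside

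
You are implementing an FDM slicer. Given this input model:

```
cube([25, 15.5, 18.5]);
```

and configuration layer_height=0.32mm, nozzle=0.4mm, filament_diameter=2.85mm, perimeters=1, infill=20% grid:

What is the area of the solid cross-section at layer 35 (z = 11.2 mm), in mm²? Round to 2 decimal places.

387.50 mm²

At z = 11.2 mm: the cube (footprint 25×15.5) is included at this height (area 387.50 mm²). Overall, the cross-section is a single solid region. Net area = 387.50 mm².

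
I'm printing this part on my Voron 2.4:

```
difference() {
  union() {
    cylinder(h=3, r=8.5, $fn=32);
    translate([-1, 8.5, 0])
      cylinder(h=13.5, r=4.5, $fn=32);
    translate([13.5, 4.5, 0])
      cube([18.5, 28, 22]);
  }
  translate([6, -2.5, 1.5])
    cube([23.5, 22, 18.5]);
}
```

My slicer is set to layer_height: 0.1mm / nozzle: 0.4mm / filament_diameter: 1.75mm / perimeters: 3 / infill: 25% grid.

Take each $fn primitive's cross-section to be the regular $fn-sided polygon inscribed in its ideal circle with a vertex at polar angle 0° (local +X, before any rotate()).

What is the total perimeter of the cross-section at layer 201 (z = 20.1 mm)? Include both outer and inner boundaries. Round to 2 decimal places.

93.00 mm

At z = 20.1 mm: the cylinder does not reach this height (z outside [0, 3]); the cylinder at (-1, 8.5) does not reach this height (z outside [0, 13.5]); the 18.5×28 cube at (13.5, 4.5) contributes its full rectangle (perimeter 93.00 mm); Taking the union: only the 18.5×28 cube at (13.5, 4.5) is present, so the union is just that shape — boundary = 93.00 mm; the cube at (6, -2.5) does not reach this height (z outside [1.5, 20]); Subtracting the remaining from the first: none of the subtracted shapes is present at this height, so the result so far is unchanged — boundary = 93.00 mm. Overall, the cross-section is a single solid region. Total boundary length (outer) = 93.00 mm.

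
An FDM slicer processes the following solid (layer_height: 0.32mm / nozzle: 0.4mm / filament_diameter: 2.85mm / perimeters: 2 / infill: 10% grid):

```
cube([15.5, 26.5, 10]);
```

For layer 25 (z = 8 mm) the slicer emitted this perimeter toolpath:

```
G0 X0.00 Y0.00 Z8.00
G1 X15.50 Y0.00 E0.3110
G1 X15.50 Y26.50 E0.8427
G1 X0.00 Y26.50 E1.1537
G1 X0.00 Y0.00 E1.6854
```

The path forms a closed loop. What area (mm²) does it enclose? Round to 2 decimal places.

410.75 mm²

Apply the shoelace formula to the sequence of (X, Y) vertices; enclosed area = 410.75 mm².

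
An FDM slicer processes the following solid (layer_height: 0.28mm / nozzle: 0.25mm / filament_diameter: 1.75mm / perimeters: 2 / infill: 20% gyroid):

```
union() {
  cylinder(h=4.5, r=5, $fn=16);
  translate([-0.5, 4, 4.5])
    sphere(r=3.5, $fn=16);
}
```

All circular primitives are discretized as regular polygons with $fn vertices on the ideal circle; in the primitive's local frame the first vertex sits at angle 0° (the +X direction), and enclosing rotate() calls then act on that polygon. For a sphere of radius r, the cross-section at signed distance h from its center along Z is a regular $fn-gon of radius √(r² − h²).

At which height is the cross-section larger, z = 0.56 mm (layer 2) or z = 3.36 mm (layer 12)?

layer 12 (z = 3.36 mm)

Layer 2 (z = 0.56): the r=5 cylinder gives a regular 16-gon of circumradius 5 (constant along its height) (area = (16/2)·5.000²·sin(360°/16) = 76.54 mm²); the sphere at (-0.5, 4) is absent (|z−center|=3.940 > r=3.5); Merging all regions: only the r=5 cylinder is present, so the union is just that shape — area = 76.54 mm². So its area = 76.54 mm². Layer 12 (z = 3.36): the cylinder: section is a regular 16-gon, circumradius r=5 (area = (16/2)·5.000²·sin(360°/16) = 76.54 mm²); the r=3.5 sphere at (-0.5, 4) slices to a regular 16-gon of circumradius 3.309 (√(r²−h²) with h=1.14 from center) (area = (16/2)·3.309²·sin(360°/16) = 33.52 mm²); Taking the union: the regions partially overlap — summed areas 110.06 mm² minus the doubly-counted overlap 20.15 mm² gives 89.91 mm² — area = 89.91 mm². So its area = 89.91 mm². Layer 12 is larger (89.91 vs 76.54 mm²).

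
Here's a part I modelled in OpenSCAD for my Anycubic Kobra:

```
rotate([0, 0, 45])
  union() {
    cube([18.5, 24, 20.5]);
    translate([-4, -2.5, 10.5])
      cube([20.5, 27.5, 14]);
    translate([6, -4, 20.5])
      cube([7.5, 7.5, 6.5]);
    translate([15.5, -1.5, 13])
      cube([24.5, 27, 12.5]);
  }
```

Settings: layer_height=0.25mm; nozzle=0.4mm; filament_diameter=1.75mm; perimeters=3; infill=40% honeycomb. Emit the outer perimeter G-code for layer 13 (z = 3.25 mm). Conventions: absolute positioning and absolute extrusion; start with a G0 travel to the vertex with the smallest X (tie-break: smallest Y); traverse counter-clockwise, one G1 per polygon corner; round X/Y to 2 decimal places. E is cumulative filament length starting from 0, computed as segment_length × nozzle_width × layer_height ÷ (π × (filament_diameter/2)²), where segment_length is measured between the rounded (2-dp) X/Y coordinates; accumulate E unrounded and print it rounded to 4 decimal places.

At z = 3.25 mm: the 18.5×24 cube contributes its full rectangle; the cube at (-4, -2.5) is not intersected at this z (z outside [10.5, 24.5]); the cube at (6, -4) is absent (z outside [20.5, 27]); the cube at (15.5, -1.5) does not reach this height (z outside [13, 25.5]); Taking the union: only the 18.5×24 cube is present, so the union is just that shape — 1 connected region; (whole slice rotated 45° about Z — lengths, areas and connectivity unchanged). The outline is a single polygon with 4 vertices. Extrusion per mm of travel: 0.4 × 0.25 / (π × 0.875²) = 0.041575. Accumulating E over each segment gives final E = 3.5336.

G0 X-16.97 Y16.97 Z3.25
G1 X0.00 Y0.00 E0.9978
G1 X13.08 Y13.08 E1.7668
G1 X-3.89 Y30.05 E2.7646
G1 X-16.97 Y16.97 E3.5336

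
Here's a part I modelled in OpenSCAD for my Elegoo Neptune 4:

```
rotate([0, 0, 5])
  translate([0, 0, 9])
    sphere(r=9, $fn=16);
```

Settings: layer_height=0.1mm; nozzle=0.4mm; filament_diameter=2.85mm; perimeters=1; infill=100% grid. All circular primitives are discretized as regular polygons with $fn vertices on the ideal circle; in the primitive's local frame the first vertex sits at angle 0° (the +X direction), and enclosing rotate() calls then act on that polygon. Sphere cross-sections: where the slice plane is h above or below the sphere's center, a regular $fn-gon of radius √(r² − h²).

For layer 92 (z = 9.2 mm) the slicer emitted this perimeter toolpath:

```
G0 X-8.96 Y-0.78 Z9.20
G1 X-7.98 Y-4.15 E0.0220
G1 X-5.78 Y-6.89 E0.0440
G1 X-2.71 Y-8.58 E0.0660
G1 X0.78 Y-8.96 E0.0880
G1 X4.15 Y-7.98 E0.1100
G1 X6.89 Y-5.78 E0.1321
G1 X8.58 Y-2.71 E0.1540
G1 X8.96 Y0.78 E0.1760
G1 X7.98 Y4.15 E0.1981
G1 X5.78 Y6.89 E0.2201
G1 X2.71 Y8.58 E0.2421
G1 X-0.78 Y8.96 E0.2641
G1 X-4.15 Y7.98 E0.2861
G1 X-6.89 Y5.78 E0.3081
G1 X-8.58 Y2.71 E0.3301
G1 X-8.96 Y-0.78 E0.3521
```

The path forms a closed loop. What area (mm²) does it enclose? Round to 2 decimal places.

247.70 mm²

Apply the shoelace formula to the sequence of (X, Y) vertices; enclosed area = 247.70 mm².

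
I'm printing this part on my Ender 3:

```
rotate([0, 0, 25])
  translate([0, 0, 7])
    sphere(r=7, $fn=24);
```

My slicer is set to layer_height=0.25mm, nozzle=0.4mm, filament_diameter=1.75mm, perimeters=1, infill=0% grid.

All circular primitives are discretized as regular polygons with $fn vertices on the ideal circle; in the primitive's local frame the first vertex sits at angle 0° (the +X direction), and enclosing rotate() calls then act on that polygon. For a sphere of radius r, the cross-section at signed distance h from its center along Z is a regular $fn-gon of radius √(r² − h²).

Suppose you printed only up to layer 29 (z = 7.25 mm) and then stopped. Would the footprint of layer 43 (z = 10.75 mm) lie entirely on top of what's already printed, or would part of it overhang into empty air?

entirely on top

Compare the two slices. At z = 7.25: the sphere: section is a regular 24-gon, circumradius = √(r²−h²) = √(7²−0.25²) = 6.996 (area = (24/2)·6.996²·sin(360°/24) = 151.99 mm²); (whole slice rotated 25° about Z — lengths, areas and connectivity unchanged). At z = 10.75: the sphere: section is a regular 24-gon, circumradius = √(r²−h²) = √(7²−3.75²) = 5.911 (area = (24/2)·5.911²·sin(360°/24) = 108.51 mm²); (whole slice rotated 25° about Z — lengths, areas and connectivity unchanged). Checking containment: the cross-section at z = 10.75 is a subset of the cross-section at z = 7.25.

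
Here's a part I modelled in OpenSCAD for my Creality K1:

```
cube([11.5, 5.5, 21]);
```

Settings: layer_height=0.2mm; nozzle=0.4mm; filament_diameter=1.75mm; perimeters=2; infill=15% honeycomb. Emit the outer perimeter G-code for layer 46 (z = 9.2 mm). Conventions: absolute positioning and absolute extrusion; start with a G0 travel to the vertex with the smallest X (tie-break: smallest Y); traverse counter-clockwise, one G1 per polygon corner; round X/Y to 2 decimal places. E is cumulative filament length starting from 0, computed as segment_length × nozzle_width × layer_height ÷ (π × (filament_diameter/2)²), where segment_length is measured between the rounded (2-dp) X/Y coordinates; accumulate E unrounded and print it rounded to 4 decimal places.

At z = 9.2 mm: the cube is present — its section is the full 11.5×5.5 rectangle. The outline is a single polygon with 4 vertices. Extrusion per mm of travel: 0.4 × 0.2 / (π × 0.875²) = 0.033260. Accumulating E over each segment gives final E = 1.1308.

G0 X0.00 Y0.00 Z9.20
G1 X11.50 Y0.00 E0.3825
G1 X11.50 Y5.50 E0.5654
G1 X0.00 Y5.50 E0.9479
G1 X0.00 Y0.00 E1.1308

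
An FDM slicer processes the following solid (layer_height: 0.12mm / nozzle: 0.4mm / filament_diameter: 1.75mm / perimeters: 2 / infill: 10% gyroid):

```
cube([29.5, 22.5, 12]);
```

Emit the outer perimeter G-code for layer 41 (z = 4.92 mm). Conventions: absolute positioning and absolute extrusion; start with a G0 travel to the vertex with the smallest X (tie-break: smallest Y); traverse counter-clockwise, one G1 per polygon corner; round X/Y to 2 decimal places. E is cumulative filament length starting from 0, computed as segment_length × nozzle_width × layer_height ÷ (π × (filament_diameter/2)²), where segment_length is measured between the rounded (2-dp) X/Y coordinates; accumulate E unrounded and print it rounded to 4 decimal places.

G0 X0.00 Y0.00 Z4.92
G1 X29.50 Y0.00 E0.5887
G1 X29.50 Y22.50 E1.0377
G1 X0.00 Y22.50 E1.6264
G1 X0.00 Y0.00 E2.0754

At z = 4.92 mm: the 29.5×22.5 cube contributes its full rectangle. The outline is a single polygon with 4 vertices. Extrusion per mm of travel: 0.4 × 0.12 / (π × 0.875²) = 0.019956. Accumulating E over each segment gives final E = 2.0754.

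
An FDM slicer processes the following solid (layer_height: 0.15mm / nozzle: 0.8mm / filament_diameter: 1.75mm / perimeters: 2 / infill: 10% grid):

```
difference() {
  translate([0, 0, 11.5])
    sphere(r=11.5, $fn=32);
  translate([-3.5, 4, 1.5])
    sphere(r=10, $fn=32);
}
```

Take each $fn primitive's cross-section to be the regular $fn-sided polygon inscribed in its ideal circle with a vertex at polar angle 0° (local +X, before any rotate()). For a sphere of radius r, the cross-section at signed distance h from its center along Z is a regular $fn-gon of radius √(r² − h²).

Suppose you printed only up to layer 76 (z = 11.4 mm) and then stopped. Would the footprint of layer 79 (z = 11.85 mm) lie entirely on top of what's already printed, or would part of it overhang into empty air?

Compare the two slices. At z = 11.4: the sphere: section is a regular 32-gon, circumradius = √(r²−h²) = √(11.5²−0.1²) = 11.500 (area = (32/2)·11.500²·sin(360°/32) = 412.78 mm²); the r=10 sphere at (-3.5, 4) slices to a regular 32-gon of circumradius 1.411 (√(r²−h²) with h=9.9 from center) (area = (32/2)·1.411²·sin(360°/32) = 6.21 mm²); Taking the first minus the rest: starting from the r=11.5 sphere (412.78 mm²), the r=10 sphere at (-3.5, 4) lies wholly inside it (removes its full 6.21 mm² and its 8.85 mm outline becomes a hole wall) — area = 406.57 mm². At z = 11.85: the r=11.5 sphere contributes a regular 32-gon of circumradius √(11.5²−0.35²) = 11.495 (area = (32/2)·11.495²·sin(360°/32) = 412.43 mm²); the sphere at (-3.5, 4) does not reach this height (|z−center|=10.350 > r=10); Taking the first minus the rest: none of the subtracted shapes is present at this height, so the r=11.5 sphere is unchanged — area = 412.43 mm². Checking containment: at z = 11.85 the cross-section extends beyond the z = 11.4 cross-section by about 6.21 mm².

part overhangs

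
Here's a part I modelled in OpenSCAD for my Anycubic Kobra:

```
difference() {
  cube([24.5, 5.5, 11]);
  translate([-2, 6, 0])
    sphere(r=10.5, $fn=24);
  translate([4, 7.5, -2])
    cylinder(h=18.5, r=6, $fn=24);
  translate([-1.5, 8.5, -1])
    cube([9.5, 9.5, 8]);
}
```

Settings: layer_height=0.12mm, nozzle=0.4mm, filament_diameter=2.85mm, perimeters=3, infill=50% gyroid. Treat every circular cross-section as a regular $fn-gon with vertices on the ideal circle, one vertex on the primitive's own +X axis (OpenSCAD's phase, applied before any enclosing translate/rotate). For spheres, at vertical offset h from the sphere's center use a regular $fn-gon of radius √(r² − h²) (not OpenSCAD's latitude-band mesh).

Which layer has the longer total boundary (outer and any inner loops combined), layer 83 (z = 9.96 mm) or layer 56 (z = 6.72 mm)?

layer 83 (z = 9.96 mm)

Layer 83 (z = 9.96): the 24.5×5.5 cube contributes its full rectangle (perimeter 60.00 mm); the r=10.5 sphere at (-2, 6) contributes a regular 24-gon of circumradius √(10.5²−9.96²) = 3.324 (perimeter = 2·24·3.324·sin(180°/24) = 20.83 mm); the r=6 cylinder at (4, 7.5) gives a regular 24-gon of circumradius 6 (constant along its height) (perimeter = 2·24·6.000·sin(180°/24) = 37.59 mm); the cube at (-1.5, 8.5) is absent (z outside [-1, 7]); After the difference (first − rest): starting from the 24.5×5.5 cube, the r=10.5 sphere at (-2, 6) partially overlaps it — only the 1.75 mm² overlap (of its 34.31 mm²) is removed, clipping the outline; the r=6 cylinder at (4, 7.5) partially overlaps it — only the 28.42 mm² overlap (of its 111.81 mm²) is removed, clipping the outline — boundary = 59.70 mm. So its perimeter = 59.70 mm. Layer 56 (z = 6.72): the cube (footprint 24.5×5.5) is included at this height (perimeter 60.00 mm); the r=10.5 sphere at (-2, 6) slices to a regular 24-gon of circumradius 8.068 (√(r²−h²) with h=6.72 from center) (perimeter = 2·24·8.068·sin(180°/24) = 50.55 mm); the cylinder at (4, 7.5): section is a regular 24-gon, circumradius r=6 (perimeter = 2·24·6.000·sin(180°/24) = 37.59 mm); the 9.5×9.5 cube at (-1.5, 8.5) contributes its full rectangle (perimeter 38.00 mm); After the difference (first − rest): starting from the 24.5×5.5 cube, the r=10.5 sphere at (-2, 6) partially overlaps it — only the 28.15 mm² overlap (of its 202.16 mm²) is removed, clipping the outline; the r=6 cylinder at (4, 7.5) partially overlaps it — only the 10.18 mm² overlap (of its 111.81 mm²) is removed, clipping the outline; the 9.5×9.5 cube at (-1.5, 8.5) misses the remaining region (no effect) — boundary = 50.33 mm. So its perimeter = 50.33 mm. Layer 83 is larger (59.70 vs 50.33 mm).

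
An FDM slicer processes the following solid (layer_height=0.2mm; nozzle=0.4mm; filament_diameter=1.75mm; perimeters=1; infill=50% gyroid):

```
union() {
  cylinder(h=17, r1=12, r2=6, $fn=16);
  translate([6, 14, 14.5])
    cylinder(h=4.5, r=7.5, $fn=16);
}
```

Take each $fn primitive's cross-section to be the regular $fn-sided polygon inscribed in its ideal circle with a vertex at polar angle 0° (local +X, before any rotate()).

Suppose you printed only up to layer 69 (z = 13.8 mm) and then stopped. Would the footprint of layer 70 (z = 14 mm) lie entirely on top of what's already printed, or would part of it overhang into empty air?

Compare the two slices. At z = 13.8: the cone contributes a regular 16-gon of circumradius 7.129 (interpolated between r1=12 and r2=6 at t=0.812) (area = (16/2)·7.129²·sin(360°/16) = 155.61 mm²); the cylinder at (6, 14) is absent (z outside [14.5, 19]); Taking the union: only the cone is present, so the union is just that shape — area = 155.61 mm². At z = 14: the cone contributes a regular 16-gon of circumradius 7.059 (interpolated between r1=12 and r2=6 at t=0.824) (area = (16/2)·7.059²·sin(360°/16) = 152.54 mm²); the cylinder at (6, 14) does not reach this height (z outside [14.5, 19]); Merging all regions: only the cone is present, so the union is just that shape — area = 152.54 mm². Checking containment: the cross-section at z = 14 is a subset of the cross-section at z = 13.8.

entirely on top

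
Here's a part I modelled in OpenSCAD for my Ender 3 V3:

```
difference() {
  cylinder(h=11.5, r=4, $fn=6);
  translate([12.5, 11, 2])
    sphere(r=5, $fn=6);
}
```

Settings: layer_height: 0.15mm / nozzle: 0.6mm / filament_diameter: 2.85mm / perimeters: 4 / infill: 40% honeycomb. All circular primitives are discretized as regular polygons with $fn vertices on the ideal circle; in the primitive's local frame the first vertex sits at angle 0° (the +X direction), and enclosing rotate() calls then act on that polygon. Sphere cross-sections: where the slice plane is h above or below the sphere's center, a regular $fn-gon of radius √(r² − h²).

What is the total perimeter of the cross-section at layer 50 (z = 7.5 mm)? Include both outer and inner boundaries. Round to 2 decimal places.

24.00 mm

At z = 7.5 mm: the r=4 cylinder contributes a regular 6-gon of circumradius 4 (perimeter = 2·6·4.000·sin(180°/6) = 24.00 mm); the sphere at (12.5, 11) does not reach this height (|z−center|=5.500 > r=5); Subtracting the remaining from the first: none of the subtracted shapes is present at this height, so the r=4 cylinder is unchanged — boundary = 24.00 mm. Overall, the cross-section is a single solid region. Total boundary length (outer) = 24.00 mm.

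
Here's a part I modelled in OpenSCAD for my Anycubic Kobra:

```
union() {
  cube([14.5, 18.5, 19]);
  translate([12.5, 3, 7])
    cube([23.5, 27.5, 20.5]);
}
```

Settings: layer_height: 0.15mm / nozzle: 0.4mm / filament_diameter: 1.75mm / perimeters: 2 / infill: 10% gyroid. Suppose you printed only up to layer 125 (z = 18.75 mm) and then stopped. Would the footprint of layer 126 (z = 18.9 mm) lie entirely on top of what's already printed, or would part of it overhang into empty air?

Compare the two slices. At z = 18.75: the cube (footprint 14.5×18.5) is included at this height (area 268.25 mm²); the 23.5×27.5 cube at (12.5, 3) contributes its full rectangle (area 646.25 mm²); Merging all regions: the regions partially overlap — summed areas 914.50 mm² minus the doubly-counted overlap 31.00 mm² gives 883.50 mm² — area = 883.50 mm². At z = 18.9: the 14.5×18.5 cube contributes its full rectangle (area 268.25 mm²); the cube at (12.5, 3) is present — its section is the full 23.5×27.5 rectangle (area 646.25 mm²); Taking the union: the regions partially overlap — summed areas 914.50 mm² minus the doubly-counted overlap 31.00 mm² gives 883.50 mm² — area = 883.50 mm². Checking containment: the cross-section at z = 18.9 is a subset of the cross-section at z = 18.75.

entirely on top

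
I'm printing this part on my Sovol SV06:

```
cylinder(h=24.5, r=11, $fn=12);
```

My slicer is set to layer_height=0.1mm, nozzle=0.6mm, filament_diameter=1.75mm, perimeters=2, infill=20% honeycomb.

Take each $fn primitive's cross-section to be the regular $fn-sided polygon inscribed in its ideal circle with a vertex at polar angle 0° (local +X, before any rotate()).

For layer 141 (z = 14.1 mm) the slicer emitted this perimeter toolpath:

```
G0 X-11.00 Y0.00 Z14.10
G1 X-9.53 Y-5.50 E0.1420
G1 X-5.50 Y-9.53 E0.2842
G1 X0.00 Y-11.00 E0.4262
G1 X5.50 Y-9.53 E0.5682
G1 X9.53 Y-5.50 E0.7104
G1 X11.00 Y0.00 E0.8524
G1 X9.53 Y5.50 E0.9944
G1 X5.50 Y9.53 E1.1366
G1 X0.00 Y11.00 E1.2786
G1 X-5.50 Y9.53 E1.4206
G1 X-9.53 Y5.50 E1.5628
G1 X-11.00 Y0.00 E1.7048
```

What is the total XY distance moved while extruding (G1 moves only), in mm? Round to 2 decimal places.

Sum the Euclidean lengths of each G1 segment: total = 68.34 mm.

68.34 mm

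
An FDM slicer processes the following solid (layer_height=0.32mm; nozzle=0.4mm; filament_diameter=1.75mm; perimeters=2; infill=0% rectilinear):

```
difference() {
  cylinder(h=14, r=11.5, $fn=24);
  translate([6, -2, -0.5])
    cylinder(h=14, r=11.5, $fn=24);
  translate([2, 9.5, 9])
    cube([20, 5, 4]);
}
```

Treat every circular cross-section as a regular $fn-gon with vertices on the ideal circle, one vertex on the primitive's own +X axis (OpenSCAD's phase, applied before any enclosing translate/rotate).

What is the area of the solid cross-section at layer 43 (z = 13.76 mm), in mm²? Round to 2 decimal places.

At z = 13.76 mm: the r=11.5 cylinder gives a regular 24-gon of circumradius 11.5 (constant along its height) (area = (24/2)·11.500²·sin(360°/24) = 410.75 mm²); the cylinder at (6, -2) does not reach this height (z outside [-0.5, 13.5]); the cube at (2, 9.5) is absent (z outside [9, 13]); After the difference (first − rest): none of the subtracted shapes is present at this height, so the r=11.5 cylinder is unchanged — area = 410.75 mm². Overall, the cross-section is a single solid region. Net area = 410.75 mm².

410.75 mm²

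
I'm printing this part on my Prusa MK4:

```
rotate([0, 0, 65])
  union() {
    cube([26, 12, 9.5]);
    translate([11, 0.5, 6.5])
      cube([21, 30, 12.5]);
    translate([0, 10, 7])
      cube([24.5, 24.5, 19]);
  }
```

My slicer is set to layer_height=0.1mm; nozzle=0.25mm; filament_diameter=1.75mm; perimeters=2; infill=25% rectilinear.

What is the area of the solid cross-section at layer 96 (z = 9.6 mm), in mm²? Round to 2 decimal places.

At z = 9.6 mm: the cube is absent (z outside [0, 9.5]); the cube at (11, 0.5) (footprint 21×30) is included at this height (area 630.00 mm²); the cube at (0, 10) (footprint 24.5×24.5) is included at this height (area 600.25 mm²); Taking the union: the regions partially overlap — summed areas 1230.25 mm² minus the doubly-counted overlap 276.75 mm² gives 953.50 mm² — area = 953.50 mm²; (whole slice rotated 65° about Z — lengths, areas and connectivity unchanged). Overall, the cross-section is a single solid region. Net area = 953.50 mm².

953.50 mm²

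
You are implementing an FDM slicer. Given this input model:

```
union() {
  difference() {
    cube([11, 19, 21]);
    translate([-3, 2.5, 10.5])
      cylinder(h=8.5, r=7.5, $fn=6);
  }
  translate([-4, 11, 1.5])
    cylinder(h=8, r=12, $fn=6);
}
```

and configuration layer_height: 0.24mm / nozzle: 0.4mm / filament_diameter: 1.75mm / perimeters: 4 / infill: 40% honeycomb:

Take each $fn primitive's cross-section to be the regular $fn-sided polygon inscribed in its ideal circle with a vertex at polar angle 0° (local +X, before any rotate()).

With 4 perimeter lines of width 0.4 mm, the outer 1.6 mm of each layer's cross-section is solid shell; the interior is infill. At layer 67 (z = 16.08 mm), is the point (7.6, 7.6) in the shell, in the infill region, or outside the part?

At z = 16.08 mm: the cube is present — its section is the full 11×19 rectangle; the cylinder at (-3, 2.5): section is a regular 6-gon, circumradius r=7.5; Subtracting the remaining from the first: starting from the 11×19 cube, the r=7.5 cylinder at (-3, 2.5) partially overlaps it — only the 26.50 mm² overlap (of its 146.14 mm²) is removed, clipping the outline — 1 connected region; the cylinder at (-4, 11) does not reach this height (z outside [1.5, 9.5]); Merging all regions: only the result so far is present, so the union is just that shape — 1 connected region. Overall, the cross-section is a single solid region. The nearest boundary edge runs (11.00, 19.00)→(11.00, 0.00); distance from the point to it = 3.40 mm. The point is inside the cross-section and 3.40 mm from the nearest boundary — more than the 1.6 mm shell width (4 × 0.4), so it's in the infill interior.

infill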